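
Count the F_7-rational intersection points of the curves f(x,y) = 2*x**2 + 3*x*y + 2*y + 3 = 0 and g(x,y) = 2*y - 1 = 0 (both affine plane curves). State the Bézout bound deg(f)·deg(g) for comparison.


Common zeros: {(4, 4)}; count = 1; Bézout bound = 2.

deg(f) = 2, deg(g) = 1, so Bézout bound = 2.
Scan x ∈ F_7. For each x, list the y ∈ F_7 with f(x, y) ≡ 0 and those with g(x, y) ≡ 0 (mod 7); the common zeros in that column are the intersection.
  x = 0: f ≡ 0 at y ∈ {2}; g ≡ 0 at y ∈ {4}; common: ∅.
  x = 1: f ≡ 0 at y ∈ {6}; g ≡ 0 at y ∈ {4}; common: ∅.
  x = 2: f ≡ 0 at y ∈ {3}; g ≡ 0 at y ∈ {4}; common: ∅.
  x = 3: f ≡ 0 at y ∈ {0}; g ≡ 0 at y ∈ {4}; common: ∅.
  x = 4: f ≡ 0 at y ∈ {0, 1, 2, 3, 4, 5, 6}; g ≡ 0 at y ∈ {4}; common: {4}.
  x = 5: f ≡ 0 at y ∈ {1}; g ≡ 0 at y ∈ {4}; common: ∅.
  x = 6: f ≡ 0 at y ∈ {5}; g ≡ 0 at y ∈ {4}; common: ∅.
Collecting: common zeros = {(4, 4)}, so the count is 1.
Comparison with the Bézout bound: 1 ≤ 2 = deg(f)·deg(g), as expected for curves with no common component (the affine F_7-count falls short of the bound because intersections may lie at infinity, over extension fields, or carry multiplicity).


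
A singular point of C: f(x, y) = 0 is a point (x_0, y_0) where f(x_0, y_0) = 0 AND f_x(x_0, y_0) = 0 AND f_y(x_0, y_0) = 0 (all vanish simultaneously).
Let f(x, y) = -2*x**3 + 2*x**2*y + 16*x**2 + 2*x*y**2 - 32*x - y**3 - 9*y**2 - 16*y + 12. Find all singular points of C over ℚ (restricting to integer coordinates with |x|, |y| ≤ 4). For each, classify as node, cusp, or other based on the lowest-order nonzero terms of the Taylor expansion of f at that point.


Singular points: {(2, -2)}; classification: cusp.

Compute partial derivatives:
  f_x = -6*x**2 + 4*x*y + 32*x + 2*y**2 - 32.
  f_y = 2*x**2 + 4*x*y - 3*y**2 - 18*y - 16.
Scan x_0 ∈ {−4, ..., 4}. For each x_0, f_y(x_0, y) is a polynomial in y; find its integer roots y ∈ {−4, ..., 4}, then test f_x and f at those candidates.
  x = -4: f_y(-4, y) = -3*y**2 - 34*y + 16; no integer root y with |y| ≤ 4.
  x = -3: f_y(-3, y) = -3*y**2 - 30*y + 2; no integer root y with |y| ≤ 4.
  x = -2: f_y(-2, y) = -3*y**2 - 26*y - 8; no integer root y with |y| ≤ 4.
  x = -1: f_y(-1, y) = -3*y**2 - 22*y - 14; no integer root y with |y| ≤ 4.
  x = 0: f_y(0, y) = -3*y**2 - 18*y - 16; no integer root y with |y| ≤ 4.
  x = 1: f_y(1, y) = -3*y**2 - 14*y - 14; no integer root y with |y| ≤ 4.
  x = 2: f_y(2, y) = -3*y**2 - 10*y - 8; vanishes at y ∈ {-2}. (2, -2): f_x = 0, f = 0 — SINGULAR.
  x = 3: f_y(3, y) = -3*y**2 - 6*y + 2; no integer root y with |y| ≤ 4.
  x = 4: f_y(4, y) = -3*y**2 - 2*y + 16; vanishes at y ∈ {2}. (4, 2): f_x = 40 ≠ 0.
Only singular point on the grid: (2, -2).
Classify: substitute x = 2 + u, y = -2 + v and expand: f = -2*u**3 + 2*u**2*v + 2*u*v**2 - v**3 + v**2.
No constant or linear terms (consistent with a singular point). Quadratic part: v**2. Cubic part: -2*u**3 + 2*u**2*v + 2*u*v**2 - v**3.
The quadratic part v**2 is a perfect square, so there is a single (double) tangent line v = 0, i.e. y = -2. Restricting the cubic part to that line (v = 0) leaves -2*u**3 ≠ 0, so f is not divisible by v and the branch is v² ≈ 2*u**3 to lowest order — this is a cusp.
Classification: cusp.


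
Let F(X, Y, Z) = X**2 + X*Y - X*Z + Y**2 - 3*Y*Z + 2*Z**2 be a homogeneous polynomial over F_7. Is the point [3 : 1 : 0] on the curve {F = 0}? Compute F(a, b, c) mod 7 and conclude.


F(3,1,0) ≡ 6 (mod 7); P is NOT on the curve.

Evaluate F(3, 1, 0) term-by-term (mod 7).
  X**2 ↦ 1·9·1·1 = 9
  X*Y ↦ 1·3·1·1 = 3
  -X*Z ↦ -1·3·1·0 = 0
  Y**2 ↦ 1·1·1·1 = 1
  -3*Y*Z ↦ -3·1·1·0 = 0
  2*Z**2 ↦ 2·1·1·0 = 0
Sum: F(3, 1, 0) = (9) + (3) + (0) + (1) + (0) + (0) = 13.
Reducing mod 7: 13 ≡ 6 (mod 7).
Since F(a, b, c) ≡ 6 ≠ 0 (mod 7), P does NOT lie on the curve.


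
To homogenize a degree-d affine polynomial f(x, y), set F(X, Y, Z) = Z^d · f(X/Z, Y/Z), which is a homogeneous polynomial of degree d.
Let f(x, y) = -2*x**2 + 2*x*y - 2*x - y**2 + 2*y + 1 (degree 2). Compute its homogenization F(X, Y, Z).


F(X, Y, Z) = -2*X**2 + 2*X*Y - 2*X*Z - Y**2 + 2*Y*Z + Z**2

deg(f) = 2.
Substitute x = X/Z, y = Y/Z into f, then multiply by Z^2.
  monomial -2·x^2·y^0 ↦ -2·X^2·Y^0·Z^0.
  monomial 2·x^1·y^1 ↦ 2·X^1·Y^1·Z^0.
  monomial -2·x^1·y^0 ↦ -2·X^1·Y^0·Z^1.
  monomial -1·x^0·y^2 ↦ -1·X^0·Y^2·Z^0.
  monomial 2·x^0·y^1 ↦ 2·X^0·Y^1·Z^1.
  monomial 1·x^0·y^0 ↦ 1·X^0·Y^0·Z^2.
Collecting: F(X, Y, Z) = -2*X**2 + 2*X*Y - 2*X*Z - Y**2 + 2*Y*Z + Z**2.


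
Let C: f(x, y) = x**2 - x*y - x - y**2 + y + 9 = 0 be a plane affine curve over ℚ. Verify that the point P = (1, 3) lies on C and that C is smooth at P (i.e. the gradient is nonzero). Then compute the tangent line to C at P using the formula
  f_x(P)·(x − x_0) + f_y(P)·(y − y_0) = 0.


Tangent line at P: -2*x - 6*y + 20 = 0.

Step 1: f(1, 3) = 0, so P lies on C.
Step 2: partial derivatives
  f_x(x, y) = 2*x - y - 1, f_y(x, y) = -x - 2*y + 1.
  f_x(P) = -2, f_y(P) = -6 (gradient nonzero, so P is smooth).
Step 3: tangent line at P: -2·(x − 1) + -6·(y − 3) = 0.
Expanding: -2*x - 6*y + 20 = 0.


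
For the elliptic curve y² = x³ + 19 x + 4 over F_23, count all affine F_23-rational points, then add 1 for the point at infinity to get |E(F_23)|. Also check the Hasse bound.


Affine points = {(0, 2), (0, 21), (1, 1), (1, 22), (2, 2), (2, 21), (4, 11), (4, 12), (6, 9), (6, 14), (8, 1), (8, 22), (11, 7), (11, 16), (14, 1), (14, 22), (19, 5), (19, 18), (20, 9), (20, 14), (21, 2), (21, 21)}; affine count = 22; |E(F_23)| = 23.

Discriminant check: Δ ∝ 4a³ + 27b² = 4·19³ + 27·4² = 4·6859 + 27·16 ≡ 15 (mod 23). Nonzero ⇒ E is nonsingular.
For each x ∈ F_23, compute rhs = x³ + 19·x + 4 mod 23, then count y ∈ F_23 with y² ≡ rhs.
  x = 0: rhs = 4, matching y values: 2, 21 (2 points).
  x = 1: rhs = 1, matching y values: 1, 22 (2 points).
  x = 2: rhs = 4, matching y values: 2, 21 (2 points).
  x = 3: rhs = 19, matching y values: none (0 points).
  x = 4: rhs = 6, matching y values: 11, 12 (2 points).
  x = 5: rhs = 17, matching y values: none (0 points).
  x = 6: rhs = 12, matching y values: 9, 14 (2 points).
  x = 7: rhs = 20, matching y values: none (0 points).
  x = 8: rhs = 1, matching y values: 1, 22 (2 points).
  x = 9: rhs = 7, matching y values: none (0 points).
  x = 10: rhs = 21, matching y values: none (0 points).
  x = 11: rhs = 3, matching y values: 7, 16 (2 points).
  x = 12: rhs = 5, matching y values: none (0 points).
  x = 13: rhs = 10, matching y values: none (0 points).
  x = 14: rhs = 1, matching y values: 1, 22 (2 points).
  x = 15: rhs = 7, matching y values: none (0 points).
  x = 16: rhs = 11, matching y values: none (0 points).
  x = 17: rhs = 19, matching y values: none (0 points).
  x = 18: rhs = 14, matching y values: none (0 points).
  x = 19: rhs = 2, matching y values: 5, 18 (2 points).
  x = 20: rhs = 12, matching y values: 9, 14 (2 points).
  x = 21: rhs = 4, matching y values: 2, 21 (2 points).
  x = 22: rhs = 7, matching y values: none (0 points).
Total affine count: 22.
Full point count |E(F_23)| = 22 + 1 = 23.
Hasse bound: |23 − (23+1)| = |-1| = 1 ≤ 2√23 ≈ 9.5917 ✓.


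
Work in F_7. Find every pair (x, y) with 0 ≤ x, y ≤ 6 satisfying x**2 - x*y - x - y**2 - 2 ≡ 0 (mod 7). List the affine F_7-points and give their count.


Affine F_7-points: {(1, 3), (2, 0), (2, 5), (3, 1), (3, 3), (4, 5), (6, 0), (6, 1)}; count = 8.

For each of the 49 pairs (x, y) ∈ F_7², evaluate f(x, y) mod 7. Record the zeros.
  x = 0: [0↦5, 1↦4, 2↦1, 3↦3, 4↦3, 5↦1, 6↦4]  zeros at y ∈ ∅
  x = 1: [0↦5, 1↦3, 2↦6, 3↦0, 4↦6, 5↦3, 6↦5]  zeros at y ∈ {3}
  x = 2: [0↦0, 1↦4, 2↦6, 3↦6, 4↦4, 5↦0, 6↦1]  zeros at y ∈ {0, 5}
  x = 3: [0↦4, 1↦0, 2↦1, 3↦0, 4↦4, 5↦6, 6↦6]  zeros at y ∈ {1, 3}
  x = 4: [0↦3, 1↦5, 2↦5, 3↦3, 4↦6, 5↦0, 6↦6]  zeros at y ∈ {5}
  x = 5: [0↦4, 1↦5, 2↦4, 3↦1, 4↦3, 5↦3, 6↦1]  zeros at y ∈ ∅
  x = 6: [0↦0, 1↦0, 2↦5, 3↦1, 4↦2, 5↦1, 6↦5]  zeros at y ∈ {0, 1}
Collecting zeros: affine points = {(1, 3), (2, 0), (2, 5), (3, 1), (3, 3), (4, 5), (6, 0), (6, 1)}.
Total count |C(F_7)_aff| = 8.


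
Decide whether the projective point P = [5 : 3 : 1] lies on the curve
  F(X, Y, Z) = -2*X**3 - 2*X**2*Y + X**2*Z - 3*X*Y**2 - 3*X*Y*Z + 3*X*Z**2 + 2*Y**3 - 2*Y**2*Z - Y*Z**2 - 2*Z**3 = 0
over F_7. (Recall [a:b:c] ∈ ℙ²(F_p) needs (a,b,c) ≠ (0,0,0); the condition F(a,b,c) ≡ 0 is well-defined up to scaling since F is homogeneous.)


F(5,3,1) ≡ 2 (mod 7); P is NOT on the curve.

Evaluate F(5, 3, 1) term-by-term (mod 7).
  -2*X**3 ↦ -2·125·1·1 = -250
  -2*X**2*Y ↦ -2·25·3·1 = -150
  X**2*Z ↦ 1·25·1·1 = 25
  -3*X*Y**2 ↦ -3·5·9·1 = -135
  -3*X*Y*Z ↦ -3·5·3·1 = -45
  3*X*Z**2 ↦ 3·5·1·1 = 15
  2*Y**3 ↦ 2·1·27·1 = 54
  -2*Y**2*Z ↦ -2·1·9·1 = -18
  -Y*Z**2 ↦ -1·1·3·1 = -3
  -2*Z**3 ↦ -2·1·1·1 = -2
Sum: F(5, 3, 1) = (-250) + (-150) + (25) + (-135) + (-45) + (15) + (54) + (-18) + (-3) + (-2) = -509.
Reducing mod 7: -509 ≡ 2 (mod 7).
Since F(a, b, c) ≡ 2 ≠ 0 (mod 7), P does NOT lie on the curve.


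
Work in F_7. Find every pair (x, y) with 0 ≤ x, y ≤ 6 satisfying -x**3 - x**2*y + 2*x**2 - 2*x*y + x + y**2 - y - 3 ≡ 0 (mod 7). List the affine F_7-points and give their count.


Affine F_7-points: {(2, 4), (2, 5), (4, 2), (6, 1), (6, 6)}; count = 5.

For each of the 49 pairs (x, y) ∈ F_7², evaluate f(x, y) mod 7. Record the zeros.
  x = 0: [0↦4, 1↦4, 2↦6, 3↦3, 4↦2, 5↦3, 6↦6]  zeros at y ∈ ∅
  x = 1: [0↦6, 1↦3, 2↦2, 3↦3, 4↦6, 5↦4, 6↦4]  zeros at y ∈ ∅
  x = 2: [0↦6, 1↦5, 2↦6, 3↦2, 4↦0, 5↦0, 6↦2]  zeros at y ∈ {4, 5}
  x = 3: [0↦5, 1↦4, 2↦5, 3↦1, 4↦6, 5↦6, 6↦1]  zeros at y ∈ ∅
  x = 4: [0↦4, 1↦1, 2↦0, 3↦1, 4↦4, 5↦2, 6↦2]  zeros at y ∈ {2}
  x = 5: [0↦4, 1↦4, 2↦6, 3↦3, 4↦2, 5↦3, 6↦6]  zeros at y ∈ ∅
  x = 6: [0↦6, 1↦0, 2↦3, 3↦1, 4↦1, 5↦3, 6↦0]  zeros at y ∈ {1, 6}
Collecting zeros: affine points = {(2, 4), (2, 5), (4, 2), (6, 1), (6, 6)}.
Total count |C(F_7)_aff| = 5.


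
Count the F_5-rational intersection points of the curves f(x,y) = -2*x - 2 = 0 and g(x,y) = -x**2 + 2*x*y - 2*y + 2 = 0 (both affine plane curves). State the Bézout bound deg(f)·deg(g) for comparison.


Common zeros: {(4, 4)}; count = 1; Bézout bound = 2.

deg(f) = 1, deg(g) = 2, so Bézout bound = 2.
Scan x ∈ F_5. For each x, list the y ∈ F_5 with f(x, y) ≡ 0 and those with g(x, y) ≡ 0 (mod 5); the common zeros in that column are the intersection.
  x = 0: f ≡ 0 at y ∈ ∅; g ≡ 0 at y ∈ {1}; common: ∅.
  x = 1: f ≡ 0 at y ∈ ∅; g ≡ 0 at y ∈ ∅; common: ∅.
  x = 2: f ≡ 0 at y ∈ ∅; g ≡ 0 at y ∈ {1}; common: ∅.
  x = 3: f ≡ 0 at y ∈ ∅; g ≡ 0 at y ∈ {3}; common: ∅.
  x = 4: f ≡ 0 at y ∈ {0, 1, 2, 3, 4}; g ≡ 0 at y ∈ {4}; common: {4}.
Collecting: common zeros = {(4, 4)}, so the count is 1.
Comparison with the Bézout bound: 1 ≤ 2 = deg(f)·deg(g), as expected for curves with no common component (the affine F_5-count falls short of the bound because intersections may lie at infinity, over extension fields, or carry multiplicity).


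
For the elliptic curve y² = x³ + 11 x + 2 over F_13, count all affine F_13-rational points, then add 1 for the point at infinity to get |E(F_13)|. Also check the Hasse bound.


Affine points = {(1, 1), (1, 12), (3, 6), (3, 7), (5, 0), (8, 2), (8, 11), (12, 4), (12, 9)}; affine count = 9; |E(F_13)| = 10.

Discriminant check: Δ ∝ 4a³ + 27b² = 4·11³ + 27·2² = 4·1331 + 27·4 ≡ 11 (mod 13). Nonzero ⇒ E is nonsingular.
For each x ∈ F_13, compute rhs = x³ + 11·x + 2 mod 13, then count y ∈ F_13 with y² ≡ rhs.
  x = 0: rhs = 2, matching y values: none (0 points).
  x = 1: rhs = 1, matching y values: 1, 12 (2 points).
  x = 2: rhs = 6, matching y values: none (0 points).
  x = 3: rhs = 10, matching y values: 6, 7 (2 points).
  x = 4: rhs = 6, matching y values: none (0 points).
  x = 5: rhs = 0, matching y values: 0 (1 points).
  x = 6: rhs = 11, matching y values: none (0 points).
  x = 7: rhs = 6, matching y values: none (0 points).
  x = 8: rhs = 4, matching y values: 2, 11 (2 points).
  x = 9: rhs = 11, matching y values: none (0 points).
  x = 10: rhs = 7, matching y values: none (0 points).
  x = 11: rhs = 11, matching y values: none (0 points).
  x = 12: rhs = 3, matching y values: 4, 9 (2 points).
Total affine count: 9.
Full point count |E(F_13)| = 9 + 1 = 10.
Hasse bound: |10 − (13+1)| = |-4| = 4 ≤ 2√13 ≈ 7.2111 ✓.


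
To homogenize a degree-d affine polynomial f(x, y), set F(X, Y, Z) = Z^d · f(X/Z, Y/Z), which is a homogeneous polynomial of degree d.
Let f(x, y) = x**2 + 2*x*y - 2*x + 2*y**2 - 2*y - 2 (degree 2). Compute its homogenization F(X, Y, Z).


F(X, Y, Z) = X**2 + 2*X*Y - 2*X*Z + 2*Y**2 - 2*Y*Z - 2*Z**2

deg(f) = 2.
Substitute x = X/Z, y = Y/Z into f, then multiply by Z^2.
  monomial 1·x^2·y^0 ↦ 1·X^2·Y^0·Z^0.
  monomial 2·x^1·y^1 ↦ 2·X^1·Y^1·Z^0.
  monomial -2·x^1·y^0 ↦ -2·X^1·Y^0·Z^1.
  monomial 2·x^0·y^2 ↦ 2·X^0·Y^2·Z^0.
  monomial -2·x^0·y^1 ↦ -2·X^0·Y^1·Z^1.
  monomial -2·x^0·y^0 ↦ -2·X^0·Y^0·Z^2.
Collecting: F(X, Y, Z) = X**2 + 2*X*Y - 2*X*Z + 2*Y**2 - 2*Y*Z - 2*Z**2.


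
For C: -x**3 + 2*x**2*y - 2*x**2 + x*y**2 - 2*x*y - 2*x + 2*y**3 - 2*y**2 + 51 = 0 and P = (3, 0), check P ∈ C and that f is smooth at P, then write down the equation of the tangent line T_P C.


Tangent line at P: -41*x + 12*y + 123 = 0.

Step 1: f(3, 0) = 0, so P lies on C.
Step 2: partial derivatives
  f_x(x, y) = -3*x**2 + 4*x*y - 4*x + y**2 - 2*y - 2, f_y(x, y) = 2*x**2 + 2*x*y - 2*x + 6*y**2 - 4*y.
  f_x(P) = -41, f_y(P) = 12 (gradient nonzero, so P is smooth).
Step 3: tangent line at P: -41·(x − 3) + 12·(y − 0) = 0.
Expanding: -41*x + 12*y + 123 = 0.


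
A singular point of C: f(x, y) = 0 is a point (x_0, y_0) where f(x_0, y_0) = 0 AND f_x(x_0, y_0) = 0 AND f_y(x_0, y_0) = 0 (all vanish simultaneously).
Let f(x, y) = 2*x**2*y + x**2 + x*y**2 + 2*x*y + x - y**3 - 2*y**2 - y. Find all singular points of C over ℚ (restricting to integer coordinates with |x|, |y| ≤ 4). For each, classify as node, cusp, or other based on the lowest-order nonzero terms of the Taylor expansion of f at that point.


Singular points: {(0, -1)}; classification: node.

Compute partial derivatives:
  f_x = 4*x*y + 2*x + y**2 + 2*y + 1.
  f_y = 2*x**2 + 2*x*y + 2*x - 3*y**2 - 4*y - 1.
Scan x_0 ∈ {−4, ..., 4}. For each x_0, f_y(x_0, y) is a polynomial in y; find its integer roots y ∈ {−4, ..., 4}, then test f_x and f at those candidates.
  x = -4: f_y(-4, y) = -3*y**2 - 12*y + 23; no integer root y with |y| ≤ 4.
  x = -3: f_y(-3, y) = -3*y**2 - 10*y + 11; no integer root y with |y| ≤ 4.
  x = -2: f_y(-2, y) = -3*y**2 - 8*y + 3; vanishes at y ∈ {-3}. (-2, -3): f_x = 24 ≠ 0.
  x = -1: f_y(-1, y) = -3*y**2 - 6*y - 1; no integer root y with |y| ≤ 4.
  x = 0: f_y(0, y) = -3*y**2 - 4*y - 1; vanishes at y ∈ {-1}. (0, -1): f_x = 0, f = 0 — SINGULAR.
  x = 1: f_y(1, y) = -3*y**2 - 2*y + 3; no integer root y with |y| ≤ 4.
  x = 2: f_y(2, y) = 11 - 3*y**2; no integer root y with |y| ≤ 4.
  x = 3: f_y(3, y) = -3*y**2 + 2*y + 23; no integer root y with |y| ≤ 4.
  x = 4: f_y(4, y) = -3*y**2 + 4*y + 39; vanishes at y ∈ {-3}. (4, -3): f_x = -36 ≠ 0.
Only singular point on the grid: (0, -1).
Classify: substitute x = 0 + u, y = -1 + v and expand: f = 2*u**2*v - u**2 + u*v**2 - v**3 + v**2.
No constant or linear terms (consistent with a singular point). Quadratic part: -u**2 + v**2. Cubic part: 2*u**2*v + u*v**2 - v**3.
The quadratic part v**2 - u**2 = (v − u)(v + u) splits into two distinct linear factors, so there are two distinct tangent lines y − -1 = ±(x − 0) — this is a node (ordinary double point).
Classification: node.


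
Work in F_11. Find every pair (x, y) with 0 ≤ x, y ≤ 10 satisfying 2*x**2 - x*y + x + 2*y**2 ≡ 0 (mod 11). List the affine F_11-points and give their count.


Affine F_11-points: {(0, 0), (2, 3), (2, 9), (4, 5), (4, 8), (5, 0), (5, 8), (7, 2), (7, 7), (9, 5), (10, 2), (10, 3)}; count = 12.

For each of the 121 pairs (x, y) ∈ F_11², evaluate f(x, y) mod 11. Record the zeros.
  x = 0: [0↦0, 1↦2, 2↦8, 3↦7, 4↦10, 5↦6, 6↦6, 7↦10, 8↦7, 9↦8, 10↦2]  zeros at y ∈ {0}
  x = 1: [0↦3, 1↦4, 2↦9, 3↦7, 4↦9, 5↦4, 6↦3, 7↦6, 8↦2, 9↦2, 10↦6]  zeros at y ∈ ∅
  x = 2: [0↦10, 1↦10, 2↦3, 3↦0, 4↦1, 5↦6, 6↦4, 7↦6, 8↦1, 9↦0, 10↦3]  zeros at y ∈ {3, 9}
  x = 3: [0↦10, 1↦9, 2↦1, 3↦8, 4↦8, 5↦1, 6↦9, 7↦10, 8↦4, 9↦2, 10↦4]  zeros at y ∈ ∅
  x = 4: [0↦3, 1↦1, 2↦3, 3↦9, 4↦8, 5↦0, 6↦7, 7↦7, 8↦0, 9↦8, 10↦9]  zeros at y ∈ {5, 8}
  x = 5: [0↦0, 1↦8, 2↦9, 3↦3, 4↦1, 5↦3, 6↦9, 7↦8, 8↦0, 9↦7, 10↦7]  zeros at y ∈ {0, 8}
  x = 6: [0↦1, 1↦8, 2↦8, 3↦1, 4↦9, 5↦10, 6↦4, 7↦2, 8↦4, 9↦10, 10↦9]  zeros at y ∈ ∅
  x = 7: [0↦6, 1↦1, 2↦0, 3↦3, 4↦10, 5↦10, 6↦3, 7↦0, 8↦1, 9↦6, 10↦4]  zeros at y ∈ {2, 7}
  x = 8: [0↦4, 1↦9, 2↦7, 3↦9, 4↦4, 5↦3, 6↦6, 7↦2, 8↦2, 9↦6, 10↦3]  zeros at y ∈ ∅
  x = 9: [0↦6, 1↦10, 2↦7, 3↦8, 4↦2, 5↦0, 6↦2, 7↦8, 8↦7, 9↦10, 10↦6]  zeros at y ∈ {5}
  x = 10: [0↦1, 1↦4, 2↦0, 3↦0, 4↦4, 5↦1, 6↦2, 7↦7, 8↦5, 9↦7, 10↦2]  zeros at y ∈ {2, 3}
Collecting zeros: affine points = {(0, 0), (2, 3), (2, 9), (4, 5), (4, 8), (5, 0), (5, 8), (7, 2), (7, 7), (9, 5), (10, 2), (10, 3)}.
Total count |C(F_11)_aff| = 12.


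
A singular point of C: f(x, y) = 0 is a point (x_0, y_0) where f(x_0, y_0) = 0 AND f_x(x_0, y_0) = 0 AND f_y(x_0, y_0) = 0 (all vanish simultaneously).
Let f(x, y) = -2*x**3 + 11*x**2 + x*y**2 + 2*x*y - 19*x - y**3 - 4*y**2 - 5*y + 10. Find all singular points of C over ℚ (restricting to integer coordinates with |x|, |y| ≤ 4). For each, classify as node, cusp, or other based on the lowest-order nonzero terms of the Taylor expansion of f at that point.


Singular points: {(2, -1)}; classification: node.

Compute partial derivatives:
  f_x = -6*x**2 + 22*x + y**2 + 2*y - 19.
  f_y = 2*x*y + 2*x - 3*y**2 - 8*y - 5.
Scan x_0 ∈ {−4, ..., 4}. For each x_0, f_y(x_0, y) is a polynomial in y; find its integer roots y ∈ {−4, ..., 4}, then test f_x and f at those candidates.
  x = -4: f_y(-4, y) = -3*y**2 - 16*y - 13; vanishes at y ∈ {-1}. (-4, -1): f_x = -204 ≠ 0.
  x = -3: f_y(-3, y) = -3*y**2 - 14*y - 11; vanishes at y ∈ {-1}. (-3, -1): f_x = -140 ≠ 0.
  x = -2: f_y(-2, y) = -3*y**2 - 12*y - 9; vanishes at y ∈ {-3, -1}. (-2, -3): f_x = -84 ≠ 0; (-2, -1): f_x = -88 ≠ 0.
  x = -1: f_y(-1, y) = -3*y**2 - 10*y - 7; vanishes at y ∈ {-1}. (-1, -1): f_x = -48 ≠ 0.
  x = 0: f_y(0, y) = -3*y**2 - 8*y - 5; vanishes at y ∈ {-1}. (0, -1): f_x = -20 ≠ 0.
  x = 1: f_y(1, y) = -3*y**2 - 6*y - 3; vanishes at y ∈ {-1}. (1, -1): f_x = -4 ≠ 0.
  x = 2: f_y(2, y) = -3*y**2 - 4*y - 1; vanishes at y ∈ {-1}. (2, -1): f_x = 0, f = 0 — SINGULAR.
  x = 3: f_y(3, y) = -3*y**2 - 2*y + 1; vanishes at y ∈ {-1}. (3, -1): f_x = -8 ≠ 0.
  x = 4: f_y(4, y) = 3 - 3*y**2; vanishes at y ∈ {-1, 1}. (4, -1): f_x = -28 ≠ 0; (4, 1): f_x = -24 ≠ 0.
Only singular point on the grid: (2, -1).
Classify: substitute x = 2 + u, y = -1 + v and expand: f = -2*u**3 - u**2 + u*v**2 - v**3 + v**2.
No constant or linear terms (consistent with a singular point). Quadratic part: -u**2 + v**2. Cubic part: -2*u**3 + u*v**2 - v**3.
The quadratic part v**2 - u**2 = (v − u)(v + u) splits into two distinct linear factors, so there are two distinct tangent lines y − -1 = ±(x − 2) — this is a node (ordinary double point).
Classification: node.


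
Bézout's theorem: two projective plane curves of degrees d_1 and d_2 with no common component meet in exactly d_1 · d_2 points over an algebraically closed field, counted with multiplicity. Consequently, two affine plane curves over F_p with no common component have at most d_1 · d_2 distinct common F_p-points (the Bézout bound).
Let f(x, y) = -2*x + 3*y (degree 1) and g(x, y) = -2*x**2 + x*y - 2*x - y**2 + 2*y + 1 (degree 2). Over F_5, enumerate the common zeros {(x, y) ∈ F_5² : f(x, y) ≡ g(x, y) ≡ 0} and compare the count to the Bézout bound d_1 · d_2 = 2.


Common zeros: ∅; count = 0; Bézout bound = 2.

deg(f) = 1, deg(g) = 2, so Bézout bound = 2.
Scan x ∈ F_5. For each x, list the y ∈ F_5 with f(x, y) ≡ 0 and those with g(x, y) ≡ 0 (mod 5); the common zeros in that column are the intersection.
  x = 0: f ≡ 0 at y ∈ {0}; g ≡ 0 at y ∈ ∅; common: ∅.
  x = 1: f ≡ 0 at y ∈ {4}; g ≡ 0 at y ∈ ∅; common: ∅.
  x = 2: f ≡ 0 at y ∈ {3}; g ≡ 0 at y ∈ ∅; common: ∅.
  x = 3: f ≡ 0 at y ∈ {2}; g ≡ 0 at y ∈ ∅; common: ∅.
  x = 4: f ≡ 0 at y ∈ {1}; g ≡ 0 at y ∈ {3}; common: ∅.
Collecting: common zeros = ∅, so the count is 0.
Comparison with the Bézout bound: 0 ≤ 2 = deg(f)·deg(g), as expected for curves with no common component (the affine F_5-count falls short of the bound because intersections may lie at infinity, over extension fields, or carry multiplicity).


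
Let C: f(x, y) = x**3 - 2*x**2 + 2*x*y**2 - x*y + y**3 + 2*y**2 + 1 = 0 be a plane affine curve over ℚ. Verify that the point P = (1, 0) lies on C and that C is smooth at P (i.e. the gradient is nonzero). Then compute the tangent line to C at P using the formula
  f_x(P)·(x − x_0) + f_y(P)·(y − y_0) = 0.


Tangent line at P: -x - y + 1 = 0.

Step 1: f(1, 0) = 0, so P lies on C.
Step 2: partial derivatives
  f_x(x, y) = 3*x**2 - 4*x + 2*y**2 - y, f_y(x, y) = 4*x*y - x + 3*y**2 + 4*y.
  f_x(P) = -1, f_y(P) = -1 (gradient nonzero, so P is smooth).
Step 3: tangent line at P: -1·(x − 1) + -1·(y − 0) = 0.
Expanding: -x - y + 1 = 0.


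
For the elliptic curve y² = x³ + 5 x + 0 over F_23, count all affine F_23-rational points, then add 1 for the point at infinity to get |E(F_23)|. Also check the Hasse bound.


Affine points = {(0, 0), (1, 11), (1, 12), (2, 8), (2, 15), (5, 9), (5, 14), (6, 4), (6, 19), (8, 0), (11, 11), (11, 12), (13, 10), (13, 13), (14, 10), (14, 13), (15, 0), (16, 6), (16, 17), (19, 10), (19, 13), (20, 2), (20, 21)}; affine count = 23; |E(F_23)| = 24.

Discriminant check: Δ ∝ 4a³ + 27b² = 4·5³ + 27·0² = 4·125 + 27·0 ≡ 17 (mod 23). Nonzero ⇒ E is nonsingular.
For each x ∈ F_23, compute rhs = x³ + 5·x + 0 mod 23, then count y ∈ F_23 with y² ≡ rhs.
  x = 0: rhs = 0, matching y values: 0 (1 points).
  x = 1: rhs = 6, matching y values: 11, 12 (2 points).
  x = 2: rhs = 18, matching y values: 8, 15 (2 points).
  x = 3: rhs = 19, matching y values: none (0 points).
  x = 4: rhs = 15, matching y values: none (0 points).
  x = 5: rhs = 12, matching y values: 9, 14 (2 points).
  x = 6: rhs = 16, matching y values: 4, 19 (2 points).
  x = 7: rhs = 10, matching y values: none (0 points).
  x = 8: rhs = 0, matching y values: 0 (1 points).
  x = 9: rhs = 15, matching y values: none (0 points).
  x = 10: rhs = 15, matching y values: none (0 points).
  x = 11: rhs = 6, matching y values: 11, 12 (2 points).
  x = 12: rhs = 17, matching y values: none (0 points).
  x = 13: rhs = 8, matching y values: 10, 13 (2 points).
  x = 14: rhs = 8, matching y values: 10, 13 (2 points).
  x = 15: rhs = 0, matching y values: 0 (1 points).
  x = 16: rhs = 13, matching y values: 6, 17 (2 points).
  x = 17: rhs = 7, matching y values: none (0 points).
  x = 18: rhs = 11, matching y values: none (0 points).
  x = 19: rhs = 8, matching y values: 10, 13 (2 points).
  x = 20: rhs = 4, matching y values: 2, 21 (2 points).
  x = 21: rhs = 5, matching y values: none (0 points).
  x = 22: rhs = 17, matching y values: none (0 points).
Total affine count: 23.
Full point count |E(F_23)| = 23 + 1 = 24.
Hasse bound: |24 − (23+1)| = |0| = 0 ≤ 2√23 ≈ 9.5917 ✓.


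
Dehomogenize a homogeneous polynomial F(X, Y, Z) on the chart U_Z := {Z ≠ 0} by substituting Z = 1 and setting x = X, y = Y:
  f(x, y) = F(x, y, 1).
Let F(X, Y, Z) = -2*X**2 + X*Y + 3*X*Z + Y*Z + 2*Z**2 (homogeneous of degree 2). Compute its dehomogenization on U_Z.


f(x, y) = -2*x**2 + x*y + 3*x + y + 2

On U_Z we set Z = 1. Each monomial c·X^i·Y^j·Z^k in F becomes c·x^i·y^j·1^k = c·x^i·y^j.
Substituting Z = 1: F(X, Y, 1) = -2*x**2 + x*y + 3*x + y + 2.
Note: deg(f) ≤ deg(F) = 2; strict inequality happens when F is divisible by Z (lost terms).


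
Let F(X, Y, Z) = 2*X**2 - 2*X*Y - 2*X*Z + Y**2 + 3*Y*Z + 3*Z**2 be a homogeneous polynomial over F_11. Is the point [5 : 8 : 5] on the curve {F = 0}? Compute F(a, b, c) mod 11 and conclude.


F(5,8,5) ≡ 3 (mod 11); P is NOT on the curve.

Evaluate F(5, 8, 5) term-by-term (mod 11).
  2*X**2 ↦ 2·25·1·1 = 50
  -2*X*Y ↦ -2·5·8·1 = -80
  -2*X*Z ↦ -2·5·1·5 = -50
  Y**2 ↦ 1·1·64·1 = 64
  3*Y*Z ↦ 3·1·8·5 = 120
  3*Z**2 ↦ 3·1·1·25 = 75
Sum: F(5, 8, 5) = (50) + (-80) + (-50) + (64) + (120) + (75) = 179.
Reducing mod 11: 179 ≡ 3 (mod 11).
Since F(a, b, c) ≡ 3 ≠ 0 (mod 11), P does NOT lie on the curve.


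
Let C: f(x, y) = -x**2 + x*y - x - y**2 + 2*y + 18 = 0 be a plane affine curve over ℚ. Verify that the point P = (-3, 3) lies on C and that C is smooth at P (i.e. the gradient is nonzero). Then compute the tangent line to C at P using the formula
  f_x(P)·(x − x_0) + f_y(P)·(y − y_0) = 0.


Tangent line at P: 8*x - 7*y + 45 = 0.

Step 1: f(-3, 3) = 0, so P lies on C.
Step 2: partial derivatives
  f_x(x, y) = -2*x + y - 1, f_y(x, y) = x - 2*y + 2.
  f_x(P) = 8, f_y(P) = -7 (gradient nonzero, so P is smooth).
Step 3: tangent line at P: 8·(x − -3) + -7·(y − 3) = 0.
Expanding: 8*x - 7*y + 45 = 0.


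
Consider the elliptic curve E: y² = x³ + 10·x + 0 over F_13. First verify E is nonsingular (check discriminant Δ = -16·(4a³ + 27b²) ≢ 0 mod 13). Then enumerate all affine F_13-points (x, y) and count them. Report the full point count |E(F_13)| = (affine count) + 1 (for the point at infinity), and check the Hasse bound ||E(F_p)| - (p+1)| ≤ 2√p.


Affine points = {(0, 0), (4, 0), (6, 4), (6, 9), (7, 6), (7, 7), (9, 0)}; affine count = 7; |E(F_13)| = 8.

Discriminant check: Δ ∝ 4a³ + 27b² = 4·10³ + 27·0² = 4·1000 + 27·0 ≡ 9 (mod 13). Nonzero ⇒ E is nonsingular.
For each x ∈ F_13, compute rhs = x³ + 10·x + 0 mod 13, then count y ∈ F_13 with y² ≡ rhs.
  x = 0: rhs = 0, matching y values: 0 (1 points).
  x = 1: rhs = 11, matching y values: none (0 points).
  x = 2: rhs = 2, matching y values: none (0 points).
  x = 3: rhs = 5, matching y values: none (0 points).
  x = 4: rhs = 0, matching y values: 0 (1 points).
  x = 5: rhs = 6, matching y values: none (0 points).
  x = 6: rhs = 3, matching y values: 4, 9 (2 points).
  x = 7: rhs = 10, matching y values: 6, 7 (2 points).
  x = 8: rhs = 7, matching y values: none (0 points).
  x = 9: rhs = 0, matching y values: 0 (1 points).
  x = 10: rhs = 8, matching y values: none (0 points).
  x = 11: rhs = 11, matching y values: none (0 points).
  x = 12: rhs = 2, matching y values: none (0 points).
Total affine count: 7.
Full point count |E(F_13)| = 7 + 1 = 8.
Hasse bound: |8 − (13+1)| = |-6| = 6 ≤ 2√13 ≈ 7.2111 ✓.


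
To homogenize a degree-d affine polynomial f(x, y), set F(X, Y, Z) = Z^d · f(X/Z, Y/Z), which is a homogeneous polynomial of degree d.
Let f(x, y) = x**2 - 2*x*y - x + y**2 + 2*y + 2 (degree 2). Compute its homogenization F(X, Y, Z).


F(X, Y, Z) = X**2 - 2*X*Y - X*Z + Y**2 + 2*Y*Z + 2*Z**2

deg(f) = 2.
Substitute x = X/Z, y = Y/Z into f, then multiply by Z^2.
  monomial 1·x^2·y^0 ↦ 1·X^2·Y^0·Z^0.
  monomial -2·x^1·y^1 ↦ -2·X^1·Y^1·Z^0.
  monomial -1·x^1·y^0 ↦ -1·X^1·Y^0·Z^1.
  monomial 1·x^0·y^2 ↦ 1·X^0·Y^2·Z^0.
  monomial 2·x^0·y^1 ↦ 2·X^0·Y^1·Z^1.
  monomial 2·x^0·y^0 ↦ 2·X^0·Y^0·Z^2.
Collecting: F(X, Y, Z) = X**2 - 2*X*Y - X*Z + Y**2 + 2*Y*Z + 2*Z**2.


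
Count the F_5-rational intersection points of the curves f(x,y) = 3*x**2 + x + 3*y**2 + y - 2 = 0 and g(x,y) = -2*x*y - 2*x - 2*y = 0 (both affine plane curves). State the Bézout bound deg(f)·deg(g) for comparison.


Common zeros: ∅; count = 0; Bézout bound = 4.

deg(f) = 2, deg(g) = 2, so Bézout bound = 4.
Scan x ∈ F_5. For each x, list the y ∈ F_5 with f(x, y) ≡ 0 and those with g(x, y) ≡ 0 (mod 5); the common zeros in that column are the intersection.
  x = 0: f ≡ 0 at y ∈ {4}; g ≡ 0 at y ∈ {0}; common: ∅.
  x = 1: f ≡ 0 at y ∈ ∅; g ≡ 0 at y ∈ {2}; common: ∅.
  x = 2: f ≡ 0 at y ∈ ∅; g ≡ 0 at y ∈ {1}; common: ∅.
  x = 3: f ≡ 0 at y ∈ {4}; g ≡ 0 at y ∈ {3}; common: ∅.
  x = 4: f ≡ 0 at y ∈ {0, 3}; g ≡ 0 at y ∈ ∅; common: ∅.
Collecting: common zeros = ∅, so the count is 0.
Comparison with the Bézout bound: 0 ≤ 4 = deg(f)·deg(g), as expected for curves with no common component (the affine F_5-count falls short of the bound because intersections may lie at infinity, over extension fields, or carry multiplicity).


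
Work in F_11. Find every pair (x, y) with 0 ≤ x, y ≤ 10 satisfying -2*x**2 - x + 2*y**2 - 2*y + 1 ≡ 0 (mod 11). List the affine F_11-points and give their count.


Affine F_11-points: {(1, 4), (1, 8), (4, 4), (4, 8), (6, 0), (6, 1), (7, 6), (9, 6), (10, 0), (10, 1)}; count = 10.

For each of the 121 pairs (x, y) ∈ F_11², evaluate f(x, y) mod 11. Record the zeros.
  x = 0: [0↦1, 1↦1, 2↦5, 3↦2, 4↦3, 5↦8, 6↦6, 7↦8, 8↦3, 9↦2, 10↦5]  zeros at y ∈ ∅
  x = 1: [0↦9, 1↦9, 2↦2, 3↦10, 4↦0, 5↦5, 6↦3, 7↦5, 8↦0, 9↦10, 10↦2]  zeros at y ∈ {4, 8}
  x = 2: [0↦2, 1↦2, 2↦6, 3↦3, 4↦4, 5↦9, 6↦7, 7↦9, 8↦4, 9↦3, 10↦6]  zeros at y ∈ ∅
  x = 3: [0↦2, 1↦2, 2↦6, 3↦3, 4↦4, 5↦9, 6↦7, 7↦9, 8↦4, 9↦3, 10↦6]  zeros at y ∈ ∅
  x = 4: [0↦9, 1↦9, 2↦2, 3↦10, 4↦0, 5↦5, 6↦3, 7↦5, 8↦0, 9↦10, 10↦2]  zeros at y ∈ {4, 8}
  x = 5: [0↦1, 1↦1, 2↦5, 3↦2, 4↦3, 5↦8, 6↦6, 7↦8, 8↦3, 9↦2, 10↦5]  zeros at y ∈ ∅
  x = 6: [0↦0, 1↦0, 2↦4, 3↦1, 4↦2, 5↦7, 6↦5, 7↦7, 8↦2, 9↦1, 10↦4]  zeros at y ∈ {0, 1}
  x = 7: [0↦6, 1↦6, 2↦10, 3↦7, 4↦8, 5↦2, 6↦0, 7↦2, 8↦8, 9↦7, 10↦10]  zeros at y ∈ {6}
  x = 8: [0↦8, 1↦8, 2↦1, 3↦9, 4↦10, 5↦4, 6↦2, 7↦4, 8↦10, 9↦9, 10↦1]  zeros at y ∈ ∅
  x = 9: [0↦6, 1↦6, 2↦10, 3↦7, 4↦8, 5↦2, 6↦0, 7↦2, 8↦8, 9↦7, 10↦10]  zeros at y ∈ {6}
  x = 10: [0↦0, 1↦0, 2↦4, 3↦1, 4↦2, 5↦7, 6↦5, 7↦7, 8↦2, 9↦1, 10↦4]  zeros at y ∈ {0, 1}
Collecting zeros: affine points = {(1, 4), (1, 8), (4, 4), (4, 8), (6, 0), (6, 1), (7, 6), (9, 6), (10, 0), (10, 1)}.
Total count |C(F_11)_aff| = 10.


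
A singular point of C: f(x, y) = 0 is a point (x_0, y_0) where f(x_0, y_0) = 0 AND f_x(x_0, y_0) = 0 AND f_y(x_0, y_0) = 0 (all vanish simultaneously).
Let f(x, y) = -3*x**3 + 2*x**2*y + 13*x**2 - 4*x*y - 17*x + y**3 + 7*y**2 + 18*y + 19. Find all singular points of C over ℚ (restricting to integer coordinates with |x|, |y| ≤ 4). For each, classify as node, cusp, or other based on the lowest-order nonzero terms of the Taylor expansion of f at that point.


Singular points: {(1, -2)}; classification: cusp.

Compute partial derivatives:
  f_x = -9*x**2 + 4*x*y + 26*x - 4*y - 17.
  f_y = 2*x**2 - 4*x + 3*y**2 + 14*y + 18.
Scan x_0 ∈ {−4, ..., 4}. For each x_0, f_y(x_0, y) is a polynomial in y; find its integer roots y ∈ {−4, ..., 4}, then test f_x and f at those candidates.
  x = -4: f_y(-4, y) = 3*y**2 + 14*y + 66; no integer root y with |y| ≤ 4.
  x = -3: f_y(-3, y) = 3*y**2 + 14*y + 48; no integer root y with |y| ≤ 4.
  x = -2: f_y(-2, y) = 3*y**2 + 14*y + 34; no integer root y with |y| ≤ 4.
  x = -1: f_y(-1, y) = 3*y**2 + 14*y + 24; no integer root y with |y| ≤ 4.
  x = 0: f_y(0, y) = 3*y**2 + 14*y + 18; no integer root y with |y| ≤ 4.
  x = 1: f_y(1, y) = 3*y**2 + 14*y + 16; vanishes at y ∈ {-2}. (1, -2): f_x = 0, f = 0 — SINGULAR.
  x = 2: f_y(2, y) = 3*y**2 + 14*y + 18; no integer root y with |y| ≤ 4.
  x = 3: f_y(3, y) = 3*y**2 + 14*y + 24; no integer root y with |y| ≤ 4.
  x = 4: f_y(4, y) = 3*y**2 + 14*y + 34; no integer root y with |y| ≤ 4.
Only singular point on the grid: (1, -2).
Classify: substitute x = 1 + u, y = -2 + v and expand: f = -3*u**3 + 2*u**2*v + v**3 + v**2.
No constant or linear terms (consistent with a singular point). Quadratic part: v**2. Cubic part: -3*u**3 + 2*u**2*v + v**3.
The quadratic part v**2 is a perfect square, so there is a single (double) tangent line v = 0, i.e. y = -2. Restricting the cubic part to that line (v = 0) leaves -3*u**3 ≠ 0, so f is not divisible by v and the branch is v² ≈ 3*u**3 to lowest order — this is a cusp.
Classification: cusp.


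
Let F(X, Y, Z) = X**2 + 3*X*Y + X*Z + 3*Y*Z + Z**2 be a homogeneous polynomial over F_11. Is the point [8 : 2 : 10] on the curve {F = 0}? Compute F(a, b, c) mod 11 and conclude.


F(8,2,10) ≡ 0 (mod 11); P is on the curve.

Evaluate F(8, 2, 10) term-by-term (mod 11).
  X**2 ↦ 1·64·1·1 = 64
  3*X*Y ↦ 3·8·2·1 = 48
  X*Z ↦ 1·8·1·10 = 80
  3*Y*Z ↦ 3·1·2·10 = 60
  Z**2 ↦ 1·1·1·100 = 100
Sum: F(8, 2, 10) = (64) + (48) + (80) + (60) + (100) = 352.
Reducing mod 11: 352 ≡ 0 (mod 11).
Since F(a, b, c) ≡ 0 (mod 11), P lies on the curve.


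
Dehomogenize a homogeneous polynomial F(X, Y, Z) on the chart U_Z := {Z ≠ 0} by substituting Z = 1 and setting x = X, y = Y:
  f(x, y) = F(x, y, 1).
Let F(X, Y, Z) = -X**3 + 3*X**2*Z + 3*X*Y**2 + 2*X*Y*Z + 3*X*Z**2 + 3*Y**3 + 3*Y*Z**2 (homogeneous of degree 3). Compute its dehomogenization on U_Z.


f(x, y) = -x**3 + 3*x**2 + 3*x*y**2 + 2*x*y + 3*x + 3*y**3 + 3*y

On U_Z we set Z = 1. Each monomial c·X^i·Y^j·Z^k in F becomes c·x^i·y^j·1^k = c·x^i·y^j.
Substituting Z = 1: F(X, Y, 1) = -x**3 + 3*x**2 + 3*x*y**2 + 2*x*y + 3*x + 3*y**3 + 3*y.
Note: deg(f) ≤ deg(F) = 3; strict inequality happens when F is divisible by Z (lost terms).


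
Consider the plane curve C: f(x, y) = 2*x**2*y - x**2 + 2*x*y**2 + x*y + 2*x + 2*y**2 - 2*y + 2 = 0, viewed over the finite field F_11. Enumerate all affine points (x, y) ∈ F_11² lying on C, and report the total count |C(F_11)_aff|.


Affine F_11-points: {(2, 7), (2, 10), (5, 6), (5, 7), (6, 0), (6, 4), (7, 0), (7, 8), (8, 8), (8, 9), (9, 4), (9, 9), (10, 10)}; count = 13.

For each of the 121 pairs (x, y) ∈ F_11², evaluate f(x, y) mod 11. Record the zeros.
  x = 0: [0↦2, 1↦2, 2↦6, 3↦3, 4↦4, 5↦9, 6↦7, 7↦9, 8↦4, 9↦3, 10↦6]  zeros at y ∈ ∅
  x = 1: [0↦3, 1↦8, 2↦10, 3↦9, 4↦5, 5↦9, 6↦10, 7↦8, 8↦3, 9↦6, 10↦6]  zeros at y ∈ ∅
  x = 2: [0↦2, 1↦5, 2↦9, 3↦3, 4↦9, 5↦5, 6↦2, 7↦0, 8↦10, 9↦10, 10↦0]  zeros at y ∈ {7, 10}
  x = 3: [0↦10, 1↦4, 2↦3, 3↦7, 4↦5, 5↦8, 6↦5, 7↦7, 8↦3, 9↦4, 10↦10]  zeros at y ∈ ∅
  x = 4: [0↦5, 1↦5, 2↦3, 3↦10, 4↦4, 5↦7, 6↦8, 7↦7, 8↦4, 9↦10, 10↦3]  zeros at y ∈ ∅
  x = 5: [0↦9, 1↦8, 2↦9, 3↦1, 4↦6, 5↦2, 6↦0, 7↦0, 8↦2, 9↦6, 10↦1]  zeros at y ∈ {6, 7}
  x = 6: [0↦0, 1↦2, 2↦10, 3↦2, 4↦0, 5↦4, 6↦3, 7↦8, 8↦8, 9↦3, 10↦4]  zeros at y ∈ {0, 4}
  x = 7: [0↦0, 1↦9, 2↦6, 3↦2, 4↦8, 5↦2, 6↦6, 7↦9, 8↦0, 9↦1, 10↦1]  zeros at y ∈ {0, 8}
  x = 8: [0↦9, 1↦7, 2↦8, 3↦1, 4↦8, 5↦7, 6↦9, 7↦3, 8↦0, 9↦0, 10↦3]  zeros at y ∈ {8, 9}
  x = 9: [0↦5, 1↦7, 2↦5, 3↦10, 4↦0, 5↦8, 6↦1, 7↦1, 8↦8, 9↦0, 10↦10]  zeros at y ∈ {4, 9}
  x = 10: [0↦10, 1↦9, 2↦8, 3↦7, 4↦6, 5↦5, 6↦4, 7↦3, 8↦2, 9↦1, 10↦0]  zeros at y ∈ {10}
Collecting zeros: affine points = {(2, 7), (2, 10), (5, 6), (5, 7), (6, 0), (6, 4), (7, 0), (7, 8), (8, 8), (8, 9), (9, 4), (9, 9), (10, 10)}.
Total count |C(F_11)_aff| = 13.


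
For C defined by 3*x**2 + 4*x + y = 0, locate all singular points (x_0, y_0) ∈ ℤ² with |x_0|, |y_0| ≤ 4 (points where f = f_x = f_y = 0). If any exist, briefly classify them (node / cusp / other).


No singular points in the scanned grid; C is smooth there.

Compute partial derivatives:
  f_x = 6*x + 4.
  f_y = 1.
f_y = 1 is a nonzero constant, so f_y never vanishes: no point (x, y) can satisfy f = f_x = f_y = 0. In particular no (x, y) ∈ {−4, ..., 4}² is singular; the curve is smooth.


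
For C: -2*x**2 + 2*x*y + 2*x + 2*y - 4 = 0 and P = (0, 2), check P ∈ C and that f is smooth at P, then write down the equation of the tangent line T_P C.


Tangent line at P: 6*x + 2*y - 4 = 0.

Step 1: f(0, 2) = 0, so P lies on C.
Step 2: partial derivatives
  f_x(x, y) = -4*x + 2*y + 2, f_y(x, y) = 2*x + 2.
  f_x(P) = 6, f_y(P) = 2 (gradient nonzero, so P is smooth).
Step 3: tangent line at P: 6·(x − 0) + 2·(y − 2) = 0.
Expanding: 6*x + 2*y - 4 = 0.


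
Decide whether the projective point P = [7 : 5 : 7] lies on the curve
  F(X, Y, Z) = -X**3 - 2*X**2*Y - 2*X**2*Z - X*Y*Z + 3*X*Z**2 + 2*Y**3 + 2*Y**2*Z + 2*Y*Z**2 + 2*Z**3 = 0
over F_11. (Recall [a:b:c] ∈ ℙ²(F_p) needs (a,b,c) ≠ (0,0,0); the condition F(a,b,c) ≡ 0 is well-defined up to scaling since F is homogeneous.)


F(7,5,7) ≡ 7 (mod 11); P is NOT on the curve.

Evaluate F(7, 5, 7) term-by-term (mod 11).
  -X**3 ↦ -1·343·1·1 = -343
  -2*X**2*Y ↦ -2·49·5·1 = -490
  -2*X**2*Z ↦ -2·49·1·7 = -686
  -X*Y*Z ↦ -1·7·5·7 = -245
  3*X*Z**2 ↦ 3·7·1·49 = 1029
  2*Y**3 ↦ 2·1·125·1 = 250
  2*Y**2*Z ↦ 2·1·25·7 = 350
  2*Y*Z**2 ↦ 2·1·5·49 = 490
  2*Z**3 ↦ 2·1·1·343 = 686
Sum: F(7, 5, 7) = (-343) + (-490) + (-686) + (-245) + (1029) + (250) + (350) + (490) + (686) = 1041.
Reducing mod 11: 1041 ≡ 7 (mod 11).
Since F(a, b, c) ≡ 7 ≠ 0 (mod 11), P does NOT lie on the curve.


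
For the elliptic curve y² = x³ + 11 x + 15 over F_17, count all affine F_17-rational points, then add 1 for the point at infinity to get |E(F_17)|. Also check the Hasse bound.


Affine points = {(0, 7), (0, 10), (4, 2), (4, 15), (5, 5), (5, 12), (6, 5), (6, 12), (13, 3), (13, 14), (15, 6), (15, 11)}; affine count = 12; |E(F_17)| = 13.

Discriminant check: Δ ∝ 4a³ + 27b² = 4·11³ + 27·15² = 4·1331 + 27·225 ≡ 9 (mod 17). Nonzero ⇒ E is nonsingular.
For each x ∈ F_17, compute rhs = x³ + 11·x + 15 mod 17, then count y ∈ F_17 with y² ≡ rhs.
  x = 0: rhs = 15, matching y values: 7, 10 (2 points).
  x = 1: rhs = 10, matching y values: none (0 points).
  x = 2: rhs = 11, matching y values: none (0 points).
  x = 3: rhs = 7, matching y values: none (0 points).
  x = 4: rhs = 4, matching y values: 2, 15 (2 points).
  x = 5: rhs = 8, matching y values: 5, 12 (2 points).
  x = 6: rhs = 8, matching y values: 5, 12 (2 points).
  x = 7: rhs = 10, matching y values: none (0 points).
  x = 8: rhs = 3, matching y values: none (0 points).
  x = 9: rhs = 10, matching y values: none (0 points).
  x = 10: rhs = 3, matching y values: none (0 points).
  x = 11: rhs = 5, matching y values: none (0 points).
  x = 12: rhs = 5, matching y values: none (0 points).
  x = 13: rhs = 9, matching y values: 3, 14 (2 points).
  x = 14: rhs = 6, matching y values: none (0 points).
  x = 15: rhs = 2, matching y values: 6, 11 (2 points).
  x = 16: rhs = 3, matching y values: none (0 points).
Total affine count: 12.
Full point count |E(F_17)| = 12 + 1 = 13.
Hasse bound: |13 − (17+1)| = |-5| = 5 ≤ 2√17 ≈ 8.2462 ✓.


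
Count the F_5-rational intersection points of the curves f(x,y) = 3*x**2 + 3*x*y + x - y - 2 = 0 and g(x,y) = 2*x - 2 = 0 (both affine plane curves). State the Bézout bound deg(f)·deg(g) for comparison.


Common zeros: {(1, 4)}; count = 1; Bézout bound = 2.

deg(f) = 2, deg(g) = 1, so Bézout bound = 2.
Scan x ∈ F_5. For each x, list the y ∈ F_5 with f(x, y) ≡ 0 and those with g(x, y) ≡ 0 (mod 5); the common zeros in that column are the intersection.
  x = 0: f ≡ 0 at y ∈ {3}; g ≡ 0 at y ∈ ∅; common: ∅.
  x = 1: f ≡ 0 at y ∈ {4}; g ≡ 0 at y ∈ {0, 1, 2, 3, 4}; common: {4}.
  x = 2: f ≡ 0 at y ∈ ∅; g ≡ 0 at y ∈ ∅; common: ∅.
  x = 3: f ≡ 0 at y ∈ {4}; g ≡ 0 at y ∈ ∅; common: ∅.
  x = 4: f ≡ 0 at y ∈ {0}; g ≡ 0 at y ∈ ∅; common: ∅.
Collecting: common zeros = {(1, 4)}, so the count is 1.
Comparison with the Bézout bound: 1 ≤ 2 = deg(f)·deg(g), as expected for curves with no common component (the affine F_5-count falls short of the bound because intersections may lie at infinity, over extension fields, or carry multiplicity).
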